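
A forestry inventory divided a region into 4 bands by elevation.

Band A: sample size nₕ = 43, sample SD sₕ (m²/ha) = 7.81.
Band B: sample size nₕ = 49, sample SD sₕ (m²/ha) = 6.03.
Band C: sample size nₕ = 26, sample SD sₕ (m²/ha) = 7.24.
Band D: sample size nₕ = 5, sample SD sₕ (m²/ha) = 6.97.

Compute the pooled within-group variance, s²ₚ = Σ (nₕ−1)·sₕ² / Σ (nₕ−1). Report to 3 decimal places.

48.840

Degrees of freedom: 42 + 48 + 25 + 4 = 119.
Σ(nₕ−1)sₕ² = 42·60.9961 + 48·36.3609 + 25·52.4176 + 4·48.5809 = 5811.923.
s²ₚ = 5811.923 / 119 = 48.83969... → 48.840.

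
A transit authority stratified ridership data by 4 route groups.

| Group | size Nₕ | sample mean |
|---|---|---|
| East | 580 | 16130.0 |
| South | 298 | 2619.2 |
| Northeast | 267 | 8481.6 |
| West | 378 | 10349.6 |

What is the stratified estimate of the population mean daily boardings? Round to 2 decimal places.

N = 1523; weights Wₕ = Nₕ/N = (0.3808, 0.1957, 0.1753, 0.2482).
x̄_st = Σ Wₕ·x̄ₕ = 0.3808·16130.0 + 0.1957·2619.2 + 0.1753·8481.6 + 0.2482·10349.6 ≈ 10710.8717...
→ 10710.87.

10710.87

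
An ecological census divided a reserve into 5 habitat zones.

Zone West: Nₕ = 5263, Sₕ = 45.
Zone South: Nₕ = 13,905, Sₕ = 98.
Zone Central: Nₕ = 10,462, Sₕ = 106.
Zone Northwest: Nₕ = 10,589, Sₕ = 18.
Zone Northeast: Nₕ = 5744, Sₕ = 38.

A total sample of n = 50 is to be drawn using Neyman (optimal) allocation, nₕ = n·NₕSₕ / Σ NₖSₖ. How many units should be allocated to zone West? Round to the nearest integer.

4

Σ NₕSₕ = 5263·45 + 13905·98 + 10462·106 + 10589·18 + 5744·38 = 3117371.
Share for West: 236835/3117371 = 0.07597.
n_West = 50 × 0.07597 = 3.799... → 4.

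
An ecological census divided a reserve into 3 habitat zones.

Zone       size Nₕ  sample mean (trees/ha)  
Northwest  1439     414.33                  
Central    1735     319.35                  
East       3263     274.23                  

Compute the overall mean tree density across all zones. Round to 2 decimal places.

317.71

N = 6437; weights Wₕ = Nₕ/N = (0.2236, 0.2695, 0.5069).
x̄_st = Σ Wₕ·x̄ₕ = 0.2236·414.33 + 0.2695·319.35 + 0.5069·274.23 ≈ 317.7110...
→ 317.71.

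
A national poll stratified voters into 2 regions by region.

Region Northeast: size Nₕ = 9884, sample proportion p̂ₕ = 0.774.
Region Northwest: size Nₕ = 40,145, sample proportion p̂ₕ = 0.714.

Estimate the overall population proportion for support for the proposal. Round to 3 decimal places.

0.726

Wₕ = Nₕ/N with N = 50029: 0.1976, 0.8024.
p̂_st = 0.1976·0.774 + 0.8024·0.714 ≈ 0.72585... → 0.726.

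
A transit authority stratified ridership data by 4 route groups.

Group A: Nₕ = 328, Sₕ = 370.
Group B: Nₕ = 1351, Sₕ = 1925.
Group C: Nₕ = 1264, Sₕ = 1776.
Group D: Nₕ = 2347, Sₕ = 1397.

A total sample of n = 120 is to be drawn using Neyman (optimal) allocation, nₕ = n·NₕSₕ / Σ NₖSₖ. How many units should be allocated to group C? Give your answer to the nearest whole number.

33

Σ NₕSₕ = 328·370 + 1351·1925 + 1264·1776 + 2347·1397 = 8245658.
Share for C: 2244864/8245658 = 0.27225.
n_C = 120 × 0.27225 = 32.670... → 33.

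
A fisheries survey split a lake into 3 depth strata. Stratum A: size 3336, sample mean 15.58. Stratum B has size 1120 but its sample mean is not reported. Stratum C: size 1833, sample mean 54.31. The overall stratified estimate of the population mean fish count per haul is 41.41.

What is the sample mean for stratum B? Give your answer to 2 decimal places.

97.23

N = 3336 + 1120 + 1833 = 6289.
Overall total = μ·N = 41.41·6289 = 260427.49.
Subtract the known strata: 3336·15.58 + 1833·54.31 = 151525.11.
Remaining total for stratum B: 260427.49 − 151525.11 = 108902.38.
Divide by its size: 108902.38 / 1120 = 97.2343... → 97.23.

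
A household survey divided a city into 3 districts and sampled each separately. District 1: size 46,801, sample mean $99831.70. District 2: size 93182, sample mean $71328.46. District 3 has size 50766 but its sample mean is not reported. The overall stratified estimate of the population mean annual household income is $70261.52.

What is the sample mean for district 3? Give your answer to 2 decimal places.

41042.48

N = 46801 + 93182 + 50766 = 190749.
Overall total = μ·N = 70261.52·190749 = 13402314678.48.
Subtract the known strata: 46801·99831.70 + 93182·71328.46 = 11318751951.42.
Remaining total for district 3: 13402314678.48 − 11318751951.42 = 2083562727.06.
Divide by its size: 2083562727.06 / 50766 = 41042.4837... → 41042.48.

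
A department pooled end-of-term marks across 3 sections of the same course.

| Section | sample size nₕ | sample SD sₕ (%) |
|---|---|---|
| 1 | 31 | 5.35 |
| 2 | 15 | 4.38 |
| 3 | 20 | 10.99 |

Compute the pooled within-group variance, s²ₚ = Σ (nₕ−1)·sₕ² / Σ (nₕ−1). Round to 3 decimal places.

54.319

Degrees of freedom: 30 + 14 + 19 = 63.
Σ(nₕ−1)sₕ² = 30·28.6225 + 14·19.1844 + 19·120.7801 = 3422.0785.
s²ₚ = 3422.0785 / 63 = 54.31871... → 54.319.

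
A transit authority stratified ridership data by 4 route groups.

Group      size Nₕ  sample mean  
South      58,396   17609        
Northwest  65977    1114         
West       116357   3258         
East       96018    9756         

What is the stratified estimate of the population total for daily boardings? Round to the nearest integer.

Estimate total by summing Nₕ·x̄ₕ over strata.
58396·17609 + 65977·1114 + 116357·3258 + 96018·9756 = 1028295164 + 73498378 + 379091106 + 936751608 = 2417636256.

2417636256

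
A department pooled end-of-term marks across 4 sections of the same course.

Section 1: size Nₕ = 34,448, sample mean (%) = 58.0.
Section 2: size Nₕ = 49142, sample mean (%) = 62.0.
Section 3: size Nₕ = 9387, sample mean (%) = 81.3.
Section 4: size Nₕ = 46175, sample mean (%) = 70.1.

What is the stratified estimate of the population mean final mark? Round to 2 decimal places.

N = 34448 + 49142 + 9387 + 46175 = 139152.
Overall mean = Σ (Nₕ/N)·x̄ₕ — weight by population share, not a simple average.
Σ Nₕx̄ₕ = 34448·58.0 + 49142·62.0 + 9387·81.3 + 46175·70.1 = 1997984 + 3046804 + 763163.1 + 3236867.5 = 9044818.6.
Divide by N: 9044818.6 / 139152 = 64.9996... → 65.00.

65.00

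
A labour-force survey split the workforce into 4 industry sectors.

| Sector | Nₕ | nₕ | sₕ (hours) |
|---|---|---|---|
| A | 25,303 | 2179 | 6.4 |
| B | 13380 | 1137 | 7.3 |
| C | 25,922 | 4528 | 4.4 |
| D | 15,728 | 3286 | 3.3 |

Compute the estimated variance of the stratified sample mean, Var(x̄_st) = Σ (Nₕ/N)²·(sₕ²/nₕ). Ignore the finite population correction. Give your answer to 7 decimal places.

N = 80333; Wₕ = Nₕ/N.
sector A: (25303/80333)²·6.4²/2179 = 0.0018649139
sector B: (13380/80333)²·7.3²/1137 = 0.0013001981
sector C: (25922/80333)²·4.4²/4528 = 0.0004451926
sector D: (15728/80333)²·3.3²/3286 = 0.0001270338
Sum = 0.0037373384 → 0.0037373.

0.0037373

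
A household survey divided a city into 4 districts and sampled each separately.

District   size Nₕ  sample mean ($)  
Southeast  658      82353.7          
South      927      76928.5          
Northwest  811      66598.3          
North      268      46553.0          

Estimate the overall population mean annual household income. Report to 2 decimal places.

N = 2664; weights Wₕ = Nₕ/N = (0.2470, 0.3480, 0.3044, 0.1006).
x̄_st = Σ Wₕ·x̄ₕ = 0.2470·82353.7 + 0.3480·76928.5 + 0.3044·66598.3 + 0.1006·46553.0 ≈ 72067.8977...
→ 72067.90.

72067.90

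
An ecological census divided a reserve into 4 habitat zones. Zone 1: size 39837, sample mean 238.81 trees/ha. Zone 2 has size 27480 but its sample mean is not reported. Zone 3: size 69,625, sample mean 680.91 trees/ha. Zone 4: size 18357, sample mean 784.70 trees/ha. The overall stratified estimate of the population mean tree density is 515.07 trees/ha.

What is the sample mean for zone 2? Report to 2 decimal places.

N = 39837 + 27480 + 69625 + 18357 = 155299.
Overall total = μ·N = 515.07·155299 = 79989855.93.
Subtract the known strata: 39837·238.81 + 69625·680.91 + 18357·784.70 = 71326570.62.
Remaining total for zone 2: 79989855.93 − 71326570.62 = 8663285.31.
Divide by its size: 8663285.31 / 27480 = 315.2578... → 315.26.

315.26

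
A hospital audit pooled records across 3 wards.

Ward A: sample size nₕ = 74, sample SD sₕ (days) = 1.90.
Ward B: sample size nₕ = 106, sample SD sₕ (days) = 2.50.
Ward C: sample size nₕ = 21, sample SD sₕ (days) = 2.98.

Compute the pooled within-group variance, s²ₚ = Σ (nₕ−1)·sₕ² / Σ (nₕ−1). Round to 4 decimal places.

5.5424

A: (74−1)·1.90² = 73·3.61 = 263.53
B: (106−1)·2.50² = 105·6.25 = 656.25
C: (21−1)·2.98² = 20·8.8804 = 177.608
Numerator = 1097.388; denominator = Σ(nₕ−1) = 198.
s²ₚ = 1097.388/198 = 5.542364... → 5.5424.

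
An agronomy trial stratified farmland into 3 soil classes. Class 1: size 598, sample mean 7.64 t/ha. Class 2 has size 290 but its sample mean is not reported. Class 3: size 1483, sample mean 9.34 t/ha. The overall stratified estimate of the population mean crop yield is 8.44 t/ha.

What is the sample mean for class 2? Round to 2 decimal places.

5.49

Σ Nₕx̄ₕ = N·μ, so 290·x̄_2 = 2371·8.44 − (598·7.64 + 1483·9.34).
= 20011.24 − 18419.94 = 1591.3.
x̄_2 = 1591.3 / 290 = 5.4872... → 5.49.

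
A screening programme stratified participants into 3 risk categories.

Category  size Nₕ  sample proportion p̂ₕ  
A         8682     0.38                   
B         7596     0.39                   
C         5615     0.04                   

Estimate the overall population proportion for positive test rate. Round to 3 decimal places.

Wₕ = Nₕ/N with N = 21893: 0.3966, 0.3470, 0.2565.
p̂_st = 0.3966·0.38 + 0.3470·0.39 + 0.2565·0.04 ≈ 0.29627... → 0.296.

0.296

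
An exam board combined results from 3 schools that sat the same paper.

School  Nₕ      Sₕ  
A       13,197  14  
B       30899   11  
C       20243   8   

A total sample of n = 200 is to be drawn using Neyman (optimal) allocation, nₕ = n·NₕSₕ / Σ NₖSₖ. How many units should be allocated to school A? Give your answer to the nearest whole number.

54

A: NₕSₕ = 13197·14 = 184758
B: NₕSₕ = 30899·11 = 339889
C: NₕSₕ = 20243·8 = 161944
Σ NₕSₕ = 686591.
n_A = 200·184758/686591 = 53.819... → 54.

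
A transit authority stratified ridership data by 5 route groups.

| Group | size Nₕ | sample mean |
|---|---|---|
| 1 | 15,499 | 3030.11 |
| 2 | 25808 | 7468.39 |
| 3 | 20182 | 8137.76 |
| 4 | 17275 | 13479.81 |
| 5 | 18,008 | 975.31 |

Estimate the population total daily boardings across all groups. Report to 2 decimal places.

Population total = Σ Nₕ·x̄ₕ (each stratum's size times its mean).
15499·3030.11 + 25808·7468.39 + 20182·8137.76 + 17275·13479.81 + 18008·975.31 = 46963674.89 + 192744209.12 + 164236272.32 + 232863717.75 + 17563382.48 = 654371256.56.

654371256.56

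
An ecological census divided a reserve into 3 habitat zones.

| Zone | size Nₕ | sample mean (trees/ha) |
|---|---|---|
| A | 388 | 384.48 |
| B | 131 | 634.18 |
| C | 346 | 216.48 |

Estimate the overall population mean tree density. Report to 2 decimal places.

N = 388 + 131 + 346 = 865.
The stratified mean weights each stratum mean by its population share Nₕ/N.
Σ Nₕx̄ₕ = 388·384.48 + 131·634.18 + 346·216.48 = 149178.24 + 83077.58 + 74902.08 = 307157.9.
Divide by N: 307157.9 / 865 = 355.0958... → 355.10.

355.10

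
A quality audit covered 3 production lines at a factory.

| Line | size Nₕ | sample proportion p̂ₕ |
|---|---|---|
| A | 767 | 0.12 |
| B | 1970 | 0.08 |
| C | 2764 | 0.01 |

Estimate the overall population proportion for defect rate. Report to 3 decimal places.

0.050

Wₕ = Nₕ/N with N = 5501: 0.1394, 0.3581, 0.5025.
p̂_st = 0.1394·0.12 + 0.3581·0.08 + 0.5025·0.01 ≈ 0.05041... → 0.050.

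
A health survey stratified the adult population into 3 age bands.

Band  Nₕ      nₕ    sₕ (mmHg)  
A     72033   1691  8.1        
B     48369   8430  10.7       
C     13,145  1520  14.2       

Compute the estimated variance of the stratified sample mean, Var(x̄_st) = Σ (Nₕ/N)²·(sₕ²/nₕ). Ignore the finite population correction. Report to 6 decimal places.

0.014355

N = 133547; Wₕ = Nₕ/N.
band A: (72033/133547)²·8.1²/1691 = 0.011288108
band B: (48369/133547)²·10.7²/8430 = 0.001781582
band C: (13145/133547)²·14.2²/1520 = 0.001285245
Sum = 0.014354936 → 0.014355.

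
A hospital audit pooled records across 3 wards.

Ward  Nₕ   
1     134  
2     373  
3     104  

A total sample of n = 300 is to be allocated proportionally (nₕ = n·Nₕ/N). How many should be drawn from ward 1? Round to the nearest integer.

66

N = 134 + 373 + 104 = 611.
n_1 = 300·134/611 = 65.794... → 66.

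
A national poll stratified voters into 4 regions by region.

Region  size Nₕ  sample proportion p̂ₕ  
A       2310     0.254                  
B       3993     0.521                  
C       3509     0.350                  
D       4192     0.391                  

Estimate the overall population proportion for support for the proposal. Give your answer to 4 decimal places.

N = 2310 + 3993 + 3509 + 4192 = 14004.
Overall proportion = Σ (Nₕ/N)·p̂ₕ.
Σ Nₕp̂ₕ = 586.74 + 2080.353 + 1228.15 + 1639.072 = 5534.315.
5534.315 / 14004 = 0.395195... → 0.3952.

0.3952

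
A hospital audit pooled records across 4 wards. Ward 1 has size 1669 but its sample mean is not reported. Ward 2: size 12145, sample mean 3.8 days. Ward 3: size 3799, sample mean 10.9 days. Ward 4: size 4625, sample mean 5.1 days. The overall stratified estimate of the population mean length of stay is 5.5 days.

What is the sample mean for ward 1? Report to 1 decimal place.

Σ Nₕx̄ₕ = N·μ, so 1669·x̄_1 = 22238·5.5 − (12145·3.8 + 3799·10.9 + 4625·5.1).
= 122309 − 111147.6 = 11161.4.
x̄_1 = 11161.4 / 1669 = 6.687... → 6.7.

6.7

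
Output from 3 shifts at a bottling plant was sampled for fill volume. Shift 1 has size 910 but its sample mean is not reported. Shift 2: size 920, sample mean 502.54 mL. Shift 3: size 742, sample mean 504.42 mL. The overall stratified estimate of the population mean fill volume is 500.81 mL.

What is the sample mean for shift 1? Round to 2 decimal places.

N = 910 + 920 + 742 = 2572.
Overall total = μ·N = 500.81·2572 = 1288083.32.
Subtract the known strata: 920·502.54 + 742·504.42 = 836616.44.
Remaining total for shift 1: 1288083.32 − 836616.44 = 451466.88.
Divide by its size: 451466.88 / 910 = 496.1175... → 496.12.

496.12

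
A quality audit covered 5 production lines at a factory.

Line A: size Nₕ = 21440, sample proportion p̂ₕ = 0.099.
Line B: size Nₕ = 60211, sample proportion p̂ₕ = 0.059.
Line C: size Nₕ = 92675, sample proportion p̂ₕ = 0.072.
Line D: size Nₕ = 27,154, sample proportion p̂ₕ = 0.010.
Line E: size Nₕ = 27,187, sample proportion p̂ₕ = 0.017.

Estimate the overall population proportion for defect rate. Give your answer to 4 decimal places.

0.0572

Wₕ = Nₕ/N with N = 228667: 0.0938, 0.2633, 0.4053, 0.1187, 0.1189.
p̂_st = 0.0938·0.099 + 0.2633·0.059 + 0.4053·0.072 + 0.1187·0.010 + 0.1189·0.017 ≈ 0.057207... → 0.0572.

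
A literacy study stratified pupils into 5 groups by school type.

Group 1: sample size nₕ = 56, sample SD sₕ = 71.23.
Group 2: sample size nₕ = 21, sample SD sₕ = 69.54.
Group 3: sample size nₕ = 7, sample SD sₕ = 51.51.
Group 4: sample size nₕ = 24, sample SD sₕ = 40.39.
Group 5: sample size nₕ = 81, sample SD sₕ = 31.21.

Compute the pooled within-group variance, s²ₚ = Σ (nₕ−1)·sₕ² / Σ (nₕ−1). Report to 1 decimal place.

Degrees of freedom: 55 + 20 + 6 + 23 + 80 = 184.
Σ(nₕ−1)sₕ² = 55·5073.7129 + 20·4835.8116 + 6·2653.2801 + 23·1631.3521 + 80·974.0641 = 507136.3484.
s²ₚ = 507136.3484 / 184 = 2756.176... → 2756.2.

2756.2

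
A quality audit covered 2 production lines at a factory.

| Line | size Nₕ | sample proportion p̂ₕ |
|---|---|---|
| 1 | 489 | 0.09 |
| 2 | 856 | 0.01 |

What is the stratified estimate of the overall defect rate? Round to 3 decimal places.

0.039

N = 489 + 856 = 1345.
Overall proportion = Σ (Nₕ/N)·p̂ₕ.
Σ Nₕp̂ₕ = 44.01 + 8.56 = 52.57.
52.57 / 1345 = 0.03909... → 0.039.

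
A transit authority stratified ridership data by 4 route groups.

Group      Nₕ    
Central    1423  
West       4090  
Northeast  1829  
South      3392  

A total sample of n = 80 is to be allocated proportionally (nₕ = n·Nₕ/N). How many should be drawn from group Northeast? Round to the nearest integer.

14

Share of group Northeast = 1829/10734 = 0.17039.
Allocate 80 × 0.17039 = 13.631... → 14.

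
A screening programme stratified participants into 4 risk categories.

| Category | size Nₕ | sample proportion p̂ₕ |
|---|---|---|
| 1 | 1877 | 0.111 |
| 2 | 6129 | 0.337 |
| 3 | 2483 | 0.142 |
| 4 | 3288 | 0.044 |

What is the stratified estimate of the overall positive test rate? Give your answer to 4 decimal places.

Wₕ = Nₕ/N with N = 13777: 0.1362, 0.4449, 0.1802, 0.2387.
p̂_st = 0.1362·0.111 + 0.4449·0.337 + 0.1802·0.142 + 0.2387·0.044 ≈ 0.201138... → 0.2011.

0.2011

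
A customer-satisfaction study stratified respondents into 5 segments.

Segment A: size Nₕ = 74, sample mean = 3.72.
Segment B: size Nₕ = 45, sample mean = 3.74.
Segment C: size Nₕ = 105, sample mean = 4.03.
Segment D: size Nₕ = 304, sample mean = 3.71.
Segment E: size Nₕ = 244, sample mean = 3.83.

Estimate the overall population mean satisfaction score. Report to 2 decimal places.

3.79

N = 74 + 45 + 105 + 304 + 244 = 772.
Overall mean = Σ (Nₕ/N)·x̄ₕ — weight by population share, not a simple average.
Σ Nₕx̄ₕ = 74·3.72 + 45·3.74 + 105·4.03 + 304·3.71 + 244·3.83 = 275.28 + 168.3 + 423.15 + 1127.84 + 934.52 = 2929.09.
Divide by N: 2929.09 / 772 = 3.7942... → 3.79.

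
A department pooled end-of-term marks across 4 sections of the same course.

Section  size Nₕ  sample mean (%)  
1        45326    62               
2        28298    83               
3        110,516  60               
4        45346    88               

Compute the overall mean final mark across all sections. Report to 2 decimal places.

68.76

N = 45326 + 28298 + 110516 + 45346 = 229486.
Overall mean = Σ (Nₕ/N)·x̄ₕ — weight by population share, not a simple average.
Σ Nₕx̄ₕ = 45326·62 + 28298·83 + 110516·60 + 45346·88 = 2810212 + 2348734 + 6630960 + 3990448 = 15780354.
Divide by N: 15780354 / 229486 = 68.7639... → 68.76.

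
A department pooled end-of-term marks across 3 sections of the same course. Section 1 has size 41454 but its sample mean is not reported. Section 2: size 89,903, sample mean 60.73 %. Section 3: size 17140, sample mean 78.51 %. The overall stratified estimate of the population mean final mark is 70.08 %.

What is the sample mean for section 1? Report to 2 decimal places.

86.87

Σ Nₕx̄ₕ = N·μ, so 41454·x̄_1 = 148497·70.08 − (89903·60.73 + 17140·78.51).
= 10406669.76 − 6805470.59 = 3601199.17.
x̄_1 = 3601199.17 / 41454 = 86.8722... → 86.87.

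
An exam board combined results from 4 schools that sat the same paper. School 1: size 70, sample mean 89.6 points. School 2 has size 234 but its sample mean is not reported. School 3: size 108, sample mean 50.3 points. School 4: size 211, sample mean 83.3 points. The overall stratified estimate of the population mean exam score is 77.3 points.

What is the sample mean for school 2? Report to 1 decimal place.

80.7

Σ Nₕx̄ₕ = N·μ, so 234·x̄_2 = 623·77.3 − (70·89.6 + 108·50.3 + 211·83.3).
= 48157.9 − 29280.7 = 18877.2.
x̄_2 = 18877.2 / 234 = 80.672... → 80.7.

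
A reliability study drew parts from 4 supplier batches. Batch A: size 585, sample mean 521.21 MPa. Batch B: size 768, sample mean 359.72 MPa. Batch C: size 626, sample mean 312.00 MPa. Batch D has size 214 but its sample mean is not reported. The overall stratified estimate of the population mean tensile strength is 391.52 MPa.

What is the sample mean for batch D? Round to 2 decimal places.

Σ Nₕx̄ₕ = N·μ, so 214·x̄_D = 2193·391.52 − (585·521.21 + 768·359.72 + 626·312.00).
= 858603.36 − 776484.81 = 82118.55.
x̄_D = 82118.55 / 214 = 383.7315... → 383.73.

383.73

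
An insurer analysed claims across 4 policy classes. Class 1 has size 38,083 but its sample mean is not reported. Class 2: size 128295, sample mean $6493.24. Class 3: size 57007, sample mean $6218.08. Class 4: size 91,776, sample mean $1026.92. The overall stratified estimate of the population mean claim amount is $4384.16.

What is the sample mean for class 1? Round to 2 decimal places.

Σ Nₕx̄ₕ = N·μ, so 38083·x̄_1 = 315161·4384.16 − (128295·6493.24 + 57007·6218.08 + 91776·1026.92).
= 1381716249.76 − 1281770922.28 = 99945327.48.
x̄_1 = 99945327.48 / 38083 = 2624.4079... → 2624.41.

2624.41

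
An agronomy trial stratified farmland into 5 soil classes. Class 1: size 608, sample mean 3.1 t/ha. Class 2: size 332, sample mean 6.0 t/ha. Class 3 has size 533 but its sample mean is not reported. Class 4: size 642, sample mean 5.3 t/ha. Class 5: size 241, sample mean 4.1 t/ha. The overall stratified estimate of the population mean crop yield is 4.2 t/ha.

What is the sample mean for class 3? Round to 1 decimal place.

3.1

N = 608 + 332 + 533 + 642 + 241 = 2356.
Overall total = μ·N = 4.2·2356 = 9895.2.
Subtract the known strata: 608·3.1 + 332·6.0 + 642·5.3 + 241·4.1 = 8267.5.
Remaining total for class 3: 9895.2 − 8267.5 = 1627.7.
Divide by its size: 1627.7 / 533 = 3.054... → 3.1.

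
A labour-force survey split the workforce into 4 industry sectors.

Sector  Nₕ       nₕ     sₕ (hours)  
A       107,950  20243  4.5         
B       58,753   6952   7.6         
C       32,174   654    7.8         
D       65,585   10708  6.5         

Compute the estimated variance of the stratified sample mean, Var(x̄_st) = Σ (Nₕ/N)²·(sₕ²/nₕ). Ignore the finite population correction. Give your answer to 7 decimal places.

0.0021963

N = 264462; Wₕ = Nₕ/N.
sector A: (107950/264462)²·4.5²/20243 = 0.0001666744
sector B: (58753/264462)²·7.6²/6952 = 0.0004100634
sector C: (32174/264462)²·7.8²/654 = 0.0013768766
sector D: (65585/264462)²·6.5²/10708 = 0.0002426615
Sum = 0.0021962758 → 0.0021963.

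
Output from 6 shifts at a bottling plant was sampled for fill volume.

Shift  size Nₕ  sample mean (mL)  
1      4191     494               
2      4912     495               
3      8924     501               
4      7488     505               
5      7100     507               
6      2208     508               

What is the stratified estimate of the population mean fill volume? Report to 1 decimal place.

x̄_st = (Σ Nₕx̄ₕ) / (Σ Nₕ) = (4191·494 + 4912·495 + 8924·501 + 7488·505 + 7100·507 + 2208·508) / 34823
= 17475522 / 34823 = 501.838... → 501.8.

501.8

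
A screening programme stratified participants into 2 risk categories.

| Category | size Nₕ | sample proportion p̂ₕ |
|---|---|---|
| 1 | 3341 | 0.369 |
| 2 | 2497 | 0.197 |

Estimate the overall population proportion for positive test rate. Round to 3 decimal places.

0.295

N = 3341 + 2497 = 5838.
Overall proportion = Σ (Nₕ/N)·p̂ₕ.
Σ Nₕp̂ₕ = 1232.829 + 491.909 = 1724.738.
1724.738 / 5838 = 0.29543... → 0.295.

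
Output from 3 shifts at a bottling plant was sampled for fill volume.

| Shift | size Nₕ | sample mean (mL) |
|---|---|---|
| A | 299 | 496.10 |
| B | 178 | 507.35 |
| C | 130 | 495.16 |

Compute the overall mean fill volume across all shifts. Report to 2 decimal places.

N = 607; weights Wₕ = Nₕ/N = (0.4926, 0.2932, 0.2142).
x̄_st = Σ Wₕ·x̄ₕ = 0.4926·496.10 + 0.2932·507.35 + 0.2142·495.16 ≈ 499.1977...
→ 499.20.

499.20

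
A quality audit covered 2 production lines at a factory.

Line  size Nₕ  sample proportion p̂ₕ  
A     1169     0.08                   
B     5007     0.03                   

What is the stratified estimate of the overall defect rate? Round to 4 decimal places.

Wₕ = Nₕ/N with N = 6176: 0.1893, 0.8107.
p̂_st = 0.1893·0.08 + 0.8107·0.03 ≈ 0.039464... → 0.0395.

0.0395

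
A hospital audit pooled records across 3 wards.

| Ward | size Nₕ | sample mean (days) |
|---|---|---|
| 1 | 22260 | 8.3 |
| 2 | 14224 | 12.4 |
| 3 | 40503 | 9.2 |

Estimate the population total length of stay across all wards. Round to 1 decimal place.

733763.2

1: 22260·8.3 = 184758
2: 14224·12.4 = 176377.6
3: 40503·9.2 = 372627.6
τ̂ = Σ Nₕx̄ₕ = 733763.2.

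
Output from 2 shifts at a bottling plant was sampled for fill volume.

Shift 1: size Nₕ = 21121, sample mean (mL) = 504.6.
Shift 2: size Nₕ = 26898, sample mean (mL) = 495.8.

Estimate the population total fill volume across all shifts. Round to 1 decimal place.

1: 21121·504.6 = 10657656.6
2: 26898·495.8 = 13336028.4
τ̂ = Σ Nₕx̄ₕ = 23993685.0.

23993685.0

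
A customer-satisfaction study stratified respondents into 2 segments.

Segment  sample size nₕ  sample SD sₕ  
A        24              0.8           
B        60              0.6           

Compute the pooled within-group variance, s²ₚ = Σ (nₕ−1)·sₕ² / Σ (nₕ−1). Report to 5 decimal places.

A: (24−1)·0.8² = 23·0.64 = 14.72
B: (60−1)·0.6² = 59·0.36 = 21.24
Numerator = 35.96; denominator = Σ(nₕ−1) = 82.
s²ₚ = 35.96/82 = 0.4385366... → 0.43854.

0.43854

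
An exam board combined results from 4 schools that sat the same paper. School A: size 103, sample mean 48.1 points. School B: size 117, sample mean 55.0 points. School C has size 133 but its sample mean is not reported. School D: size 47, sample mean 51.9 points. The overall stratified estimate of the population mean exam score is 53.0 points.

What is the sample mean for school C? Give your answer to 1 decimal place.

55.4

Σ Nₕx̄ₕ = N·μ, so 133·x̄_C = 400·53.0 − (103·48.1 + 117·55.0 + 47·51.9).
= 21200 − 13828.6 = 7371.4.
x̄_C = 7371.4 / 133 = 55.424... → 55.4.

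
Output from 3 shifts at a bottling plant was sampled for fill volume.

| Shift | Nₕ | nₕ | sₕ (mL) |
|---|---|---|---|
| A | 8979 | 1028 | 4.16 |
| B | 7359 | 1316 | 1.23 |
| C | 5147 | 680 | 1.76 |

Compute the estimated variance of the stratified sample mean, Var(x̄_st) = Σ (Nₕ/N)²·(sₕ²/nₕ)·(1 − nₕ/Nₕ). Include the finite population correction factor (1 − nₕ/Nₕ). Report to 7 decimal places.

N = 21485; Wₕ = Nₕ/N.
shift A: (8979/21485)²·4.16²/1028·(1 − 1028/8979) = 0.0026035898
shift B: (7359/21485)²·1.23²/1316·(1 − 1316/7359) = 0.0001107529
shift C: (5147/21485)²·1.76²/680·(1 − 680/5147) = 0.0002268902
Sum = 0.0029412329 → 0.0029412.

0.0029412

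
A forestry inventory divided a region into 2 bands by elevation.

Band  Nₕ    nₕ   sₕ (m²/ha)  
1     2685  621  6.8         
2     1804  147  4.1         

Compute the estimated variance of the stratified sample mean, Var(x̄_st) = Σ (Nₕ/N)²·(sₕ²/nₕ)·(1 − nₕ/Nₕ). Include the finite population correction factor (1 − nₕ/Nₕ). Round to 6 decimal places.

0.037441

N = 4489; Wₕ = Nₕ/N.
band 1: (2685/4489)²·6.8²/621·(1 − 621/2685) = 0.020477692
band 2: (1804/4489)²·4.1²/147·(1 − 147/1804) = 0.016963295
Sum = 0.037440986 → 0.037441.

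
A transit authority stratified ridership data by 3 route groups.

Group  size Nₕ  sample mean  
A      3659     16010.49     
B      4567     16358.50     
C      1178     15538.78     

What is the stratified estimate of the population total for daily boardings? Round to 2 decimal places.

151596335.25

A: 3659·16010.49 = 58582382.91
B: 4567·16358.50 = 74709269.5
C: 1178·15538.78 = 18304682.84
τ̂ = Σ Nₕx̄ₕ = 151596335.25.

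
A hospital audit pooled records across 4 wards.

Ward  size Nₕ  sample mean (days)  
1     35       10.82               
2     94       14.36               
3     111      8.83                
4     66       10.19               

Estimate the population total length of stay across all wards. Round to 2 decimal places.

3381.21

Estimate total by summing Nₕ·x̄ₕ over strata.
35·10.82 + 94·14.36 + 111·8.83 + 66·10.19 = 378.7 + 1349.84 + 980.13 + 672.54 = 3381.21.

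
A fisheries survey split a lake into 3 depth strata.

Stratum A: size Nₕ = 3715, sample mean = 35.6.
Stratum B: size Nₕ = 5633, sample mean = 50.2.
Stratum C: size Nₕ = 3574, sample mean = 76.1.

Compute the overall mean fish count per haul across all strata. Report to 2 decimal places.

x̄_st = (Σ Nₕx̄ₕ) / (Σ Nₕ) = (3715·35.6 + 5633·50.2 + 3574·76.1) / 12922
= 687012 / 12922 = 53.1661... → 53.17.

53.17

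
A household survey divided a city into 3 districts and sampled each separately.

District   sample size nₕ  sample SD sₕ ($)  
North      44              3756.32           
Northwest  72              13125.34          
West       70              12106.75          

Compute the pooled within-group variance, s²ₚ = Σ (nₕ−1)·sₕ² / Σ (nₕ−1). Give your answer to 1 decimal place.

125419588.9

Degrees of freedom: 43 + 71 + 69 = 183.
Σ(nₕ−1)sₕ² = 43·14109939.9424 + 71·172274550.1156 + 69·146573395.5625 = 22951784769.5433.
s²ₚ = 22951784769.5433 / 183 = 125419588.905... → 125419588.9.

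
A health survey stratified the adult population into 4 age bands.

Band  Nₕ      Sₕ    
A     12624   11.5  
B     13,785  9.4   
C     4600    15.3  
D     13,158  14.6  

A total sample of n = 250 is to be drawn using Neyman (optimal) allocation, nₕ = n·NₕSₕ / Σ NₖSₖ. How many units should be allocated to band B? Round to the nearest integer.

60

A: NₕSₕ = 12624·11.5 = 145176
B: NₕSₕ = 13785·9.4 = 129579
C: NₕSₕ = 4600·15.3 = 70380
D: NₕSₕ = 13158·14.6 = 192106.8
Σ NₕSₕ = 537241.8.
n_B = 250·129579/537241.8 = 60.298... → 60.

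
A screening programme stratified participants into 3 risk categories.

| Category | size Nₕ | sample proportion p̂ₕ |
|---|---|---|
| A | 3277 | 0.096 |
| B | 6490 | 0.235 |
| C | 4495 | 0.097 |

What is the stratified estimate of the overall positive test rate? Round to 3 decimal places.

N = 3277 + 6490 + 4495 = 14262.
Overall proportion = Σ (Nₕ/N)·p̂ₕ.
Σ Nₕp̂ₕ = 314.592 + 1525.15 + 436.015 = 2275.757.
2275.757 / 14262 = 0.15957... → 0.160.

0.160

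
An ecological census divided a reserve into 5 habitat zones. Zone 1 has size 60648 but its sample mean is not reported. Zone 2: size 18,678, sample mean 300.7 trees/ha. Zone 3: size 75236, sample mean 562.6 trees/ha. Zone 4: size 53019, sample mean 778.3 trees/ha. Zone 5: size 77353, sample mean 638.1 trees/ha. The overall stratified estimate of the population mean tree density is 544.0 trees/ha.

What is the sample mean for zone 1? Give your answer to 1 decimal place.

271.0

N = 60648 + 18678 + 75236 + 53019 + 77353 = 284934.
Overall total = μ·N = 544.0·284934 = 155004096.
Subtract the known strata: 18678·300.7 + 75236·562.6 + 53019·778.3 + 77353·638.1 = 138567885.2.
Remaining total for zone 1: 155004096 − 138567885.2 = 16436210.8.
Divide by its size: 16436210.8 / 60648 = 271.010... → 271.0.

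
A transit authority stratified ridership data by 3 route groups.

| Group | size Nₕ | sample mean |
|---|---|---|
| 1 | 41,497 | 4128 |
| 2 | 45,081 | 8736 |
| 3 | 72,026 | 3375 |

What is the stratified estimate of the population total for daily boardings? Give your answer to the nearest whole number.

1: 41497·4128 = 171299616
2: 45081·8736 = 393827616
3: 72026·3375 = 243087750
τ̂ = Σ Nₕx̄ₕ = 808214982.

808214982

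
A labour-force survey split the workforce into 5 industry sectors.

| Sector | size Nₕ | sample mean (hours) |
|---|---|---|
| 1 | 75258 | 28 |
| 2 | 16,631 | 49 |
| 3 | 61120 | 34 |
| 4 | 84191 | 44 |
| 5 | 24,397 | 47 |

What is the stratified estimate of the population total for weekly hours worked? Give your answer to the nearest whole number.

9851286

1: 75258·28 = 2107224
2: 16631·49 = 814919
3: 61120·34 = 2078080
4: 84191·44 = 3704404
5: 24397·47 = 1146659
τ̂ = Σ Nₕx̄ₕ = 9851286.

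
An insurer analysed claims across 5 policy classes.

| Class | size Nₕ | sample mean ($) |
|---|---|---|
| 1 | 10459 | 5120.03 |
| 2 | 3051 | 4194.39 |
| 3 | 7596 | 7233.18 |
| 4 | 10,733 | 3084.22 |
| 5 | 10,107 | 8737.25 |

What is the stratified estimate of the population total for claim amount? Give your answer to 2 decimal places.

242701031.95

1: 10459·5120.03 = 53550393.77
2: 3051·4194.39 = 12797083.89
3: 7596·7233.18 = 54943235.28
4: 10733·3084.22 = 33102933.26
5: 10107·8737.25 = 88307385.75
τ̂ = Σ Nₕx̄ₕ = 242701031.95.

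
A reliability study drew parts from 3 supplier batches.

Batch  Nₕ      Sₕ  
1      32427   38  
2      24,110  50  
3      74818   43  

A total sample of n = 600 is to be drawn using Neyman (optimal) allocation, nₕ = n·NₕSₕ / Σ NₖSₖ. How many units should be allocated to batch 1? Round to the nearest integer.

Σ NₕSₕ = 32427·38 + 24110·50 + 74818·43 = 5654900.
Share for 1: 1232226/5654900 = 0.21790.
n_1 = 600 × 0.21790 = 130.742... → 131.

131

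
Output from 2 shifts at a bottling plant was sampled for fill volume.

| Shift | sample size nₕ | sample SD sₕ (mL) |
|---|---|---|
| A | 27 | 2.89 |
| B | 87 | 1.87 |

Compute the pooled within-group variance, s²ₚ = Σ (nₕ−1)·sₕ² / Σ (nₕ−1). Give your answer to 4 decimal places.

A: (27−1)·2.89² = 26·8.3521 = 217.1546
B: (87−1)·1.87² = 86·3.4969 = 300.7334
Numerator = 517.888; denominator = Σ(nₕ−1) = 112.
s²ₚ = 517.888/112 = 4.624 → 4.6240.

4.6240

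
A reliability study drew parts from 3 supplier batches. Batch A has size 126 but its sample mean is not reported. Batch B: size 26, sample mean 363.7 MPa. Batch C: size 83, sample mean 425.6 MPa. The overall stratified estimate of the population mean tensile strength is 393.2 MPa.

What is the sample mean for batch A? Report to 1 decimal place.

377.9

Σ Nₕx̄ₕ = N·μ, so 126·x̄_A = 235·393.2 − (26·363.7 + 83·425.6).
= 92402 − 44781 = 47621.
x̄_A = 47621 / 126 = 377.944... → 377.9.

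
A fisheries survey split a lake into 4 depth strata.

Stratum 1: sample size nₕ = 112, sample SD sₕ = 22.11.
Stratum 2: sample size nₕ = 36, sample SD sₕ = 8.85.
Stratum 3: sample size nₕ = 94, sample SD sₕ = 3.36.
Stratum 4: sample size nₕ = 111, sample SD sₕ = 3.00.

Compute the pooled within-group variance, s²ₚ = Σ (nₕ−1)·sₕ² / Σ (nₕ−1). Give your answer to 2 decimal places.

169.18

Degrees of freedom: 111 + 35 + 93 + 110 = 349.
Σ(nₕ−1)sₕ² = 111·488.8521 + 35·78.3225 + 93·11.2896 + 110·9 = 59043.8034.
s²ₚ = 59043.8034 / 349 = 169.1800... → 169.18.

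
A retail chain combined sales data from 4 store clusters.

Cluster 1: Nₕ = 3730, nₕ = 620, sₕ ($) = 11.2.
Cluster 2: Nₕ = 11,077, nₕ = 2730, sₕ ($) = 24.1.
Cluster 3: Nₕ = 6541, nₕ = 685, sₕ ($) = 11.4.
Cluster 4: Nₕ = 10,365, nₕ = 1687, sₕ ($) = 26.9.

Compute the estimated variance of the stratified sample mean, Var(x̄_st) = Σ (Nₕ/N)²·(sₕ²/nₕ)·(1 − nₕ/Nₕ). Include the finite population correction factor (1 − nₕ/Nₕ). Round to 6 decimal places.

N = 31713. Term for each stratum: Wₕ²sₕ²/nₕ·(1−nₕ/Nₕ).
Var(x̄_st) = 0.002333667 + 0.019559122 + 0.007225863 + 0.038362224 = 0.067480875 → 0.067481.

0.067481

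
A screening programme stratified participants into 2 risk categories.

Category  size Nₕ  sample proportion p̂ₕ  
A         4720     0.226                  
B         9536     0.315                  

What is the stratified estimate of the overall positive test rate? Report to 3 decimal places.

0.286

Wₕ = Nₕ/N with N = 14256: 0.3311, 0.6689.
p̂_st = 0.3311·0.226 + 0.6689·0.315 ≈ 0.28553... → 0.286.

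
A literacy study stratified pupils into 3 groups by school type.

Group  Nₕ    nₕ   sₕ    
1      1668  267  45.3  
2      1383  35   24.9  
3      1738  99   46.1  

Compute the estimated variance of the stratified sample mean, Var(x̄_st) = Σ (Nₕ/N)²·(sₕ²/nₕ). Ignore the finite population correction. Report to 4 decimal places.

N = 4789; Wₕ = Nₕ/N.
group 1: (1668/4789)²·45.3²/267 = 0.9323684
group 2: (1383/4789)²·24.9²/35 = 1.4773566
group 3: (1738/4789)²·46.1²/99 = 2.8273302
Sum = 5.2370552 → 5.2371.

5.2371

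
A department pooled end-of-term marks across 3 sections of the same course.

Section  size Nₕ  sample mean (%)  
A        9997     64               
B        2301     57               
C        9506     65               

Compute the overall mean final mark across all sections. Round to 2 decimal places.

63.70

N = 21804; weights Wₕ = Nₕ/N = (0.4585, 0.1055, 0.4360).
x̄_st = Σ Wₕ·x̄ₕ = 0.4585·64 + 0.1055·57 + 0.4360·65 ≈ 63.6973...
→ 63.70.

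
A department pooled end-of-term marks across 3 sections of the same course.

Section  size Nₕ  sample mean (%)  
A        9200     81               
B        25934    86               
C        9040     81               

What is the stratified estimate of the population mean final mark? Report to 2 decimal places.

N = 44174; weights Wₕ = Nₕ/N = (0.2083, 0.5871, 0.2046).
x̄_st = Σ Wₕ·x̄ₕ = 0.2083·81 + 0.5871·86 + 0.2046·81 ≈ 83.9354...
→ 83.94.

83.94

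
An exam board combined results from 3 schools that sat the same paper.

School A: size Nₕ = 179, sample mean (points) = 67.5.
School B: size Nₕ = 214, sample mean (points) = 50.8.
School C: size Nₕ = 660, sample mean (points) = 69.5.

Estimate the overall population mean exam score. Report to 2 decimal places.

x̄_st = (Σ Nₕx̄ₕ) / (Σ Nₕ) = (179·67.5 + 214·50.8 + 660·69.5) / 1053
= 68823.7 / 1053 = 65.3596... → 65.36.

65.36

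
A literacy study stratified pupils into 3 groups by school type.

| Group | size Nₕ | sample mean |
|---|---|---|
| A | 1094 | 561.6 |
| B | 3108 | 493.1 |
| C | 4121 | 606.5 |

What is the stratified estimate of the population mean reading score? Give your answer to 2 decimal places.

558.25

N = 1094 + 3108 + 4121 = 8323.
Weight each subgroup mean by Nₕ/N and sum.
Σ Nₕx̄ₕ = 1094·561.6 + 3108·493.1 + 4121·606.5 = 614390.4 + 1532554.8 + 2499386.5 = 4646331.7.
Divide by N: 4646331.7 / 8323 = 558.2520... → 558.25.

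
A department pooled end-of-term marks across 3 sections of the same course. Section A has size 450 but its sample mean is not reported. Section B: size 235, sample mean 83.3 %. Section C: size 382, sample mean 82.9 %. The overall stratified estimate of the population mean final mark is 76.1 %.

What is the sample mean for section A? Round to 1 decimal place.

Σ Nₕx̄ₕ = N·μ, so 450·x̄_A = 1067·76.1 − (235·83.3 + 382·82.9).
= 81198.7 − 51243.3 = 29955.4.
x̄_A = 29955.4 / 450 = 66.568... → 66.6.

66.6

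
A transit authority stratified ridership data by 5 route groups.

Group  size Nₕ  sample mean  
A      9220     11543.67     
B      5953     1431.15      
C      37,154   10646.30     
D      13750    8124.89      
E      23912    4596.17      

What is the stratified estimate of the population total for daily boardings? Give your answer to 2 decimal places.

732125758.09

Estimate total by summing Nₕ·x̄ₕ over strata.
9220·11543.67 + 5953·1431.15 + 37154·10646.30 + 13750·8124.89 + 23912·4596.17 = 106432637.4 + 8519635.95 + 395552630.2 + 111717237.5 + 109903617.04 = 732125758.09.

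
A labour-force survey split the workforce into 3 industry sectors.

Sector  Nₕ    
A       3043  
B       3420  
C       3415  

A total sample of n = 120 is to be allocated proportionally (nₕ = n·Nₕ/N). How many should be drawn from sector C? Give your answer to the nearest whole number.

Share of sector C = 3415/9878 = 0.34572.
Allocate 120 × 0.34572 = 41.486... → 41.

41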